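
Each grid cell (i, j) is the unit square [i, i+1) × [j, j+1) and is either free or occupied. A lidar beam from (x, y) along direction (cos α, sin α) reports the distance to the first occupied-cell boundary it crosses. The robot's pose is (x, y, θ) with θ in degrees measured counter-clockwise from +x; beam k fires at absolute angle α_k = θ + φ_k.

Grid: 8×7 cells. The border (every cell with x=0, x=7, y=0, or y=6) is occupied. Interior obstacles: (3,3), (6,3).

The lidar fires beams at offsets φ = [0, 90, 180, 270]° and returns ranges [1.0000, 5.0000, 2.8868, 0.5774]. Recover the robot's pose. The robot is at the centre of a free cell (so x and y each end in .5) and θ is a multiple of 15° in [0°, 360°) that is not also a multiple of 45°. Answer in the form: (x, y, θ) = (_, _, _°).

The pose lattice has 28·16 = 448 candidates. Test each by forward raycasting.
  (1.5, 2.5, 120°): beam 2 = 0.5774 ≠ 5.0000 ✗
  (5.5, 5.5, 255°): beam 1 = 4.6587 ≠ 1.0000 ✗
  (4.5, 3.5, 195°): beam 1 = 0.5176 ≠ 1.0000 ✗
  (6.5, 5.5, 195°): beam 1 = 5.6940 ≠ 1.0000 ✗
  (1.5, 5.5, 15°): beam 1 = 1.9319 ≠ 1.0000 ✗
  …
  (1.5, 3.5, 240°): r_1=1.0000, r_2=5.0000, r_3=2.8868, r_4=0.5774 — all match ✓
Unique over the lattice → pose = (1.5, 3.5, 240°).

(x, y, θ) = (1.5, 3.5, 240°)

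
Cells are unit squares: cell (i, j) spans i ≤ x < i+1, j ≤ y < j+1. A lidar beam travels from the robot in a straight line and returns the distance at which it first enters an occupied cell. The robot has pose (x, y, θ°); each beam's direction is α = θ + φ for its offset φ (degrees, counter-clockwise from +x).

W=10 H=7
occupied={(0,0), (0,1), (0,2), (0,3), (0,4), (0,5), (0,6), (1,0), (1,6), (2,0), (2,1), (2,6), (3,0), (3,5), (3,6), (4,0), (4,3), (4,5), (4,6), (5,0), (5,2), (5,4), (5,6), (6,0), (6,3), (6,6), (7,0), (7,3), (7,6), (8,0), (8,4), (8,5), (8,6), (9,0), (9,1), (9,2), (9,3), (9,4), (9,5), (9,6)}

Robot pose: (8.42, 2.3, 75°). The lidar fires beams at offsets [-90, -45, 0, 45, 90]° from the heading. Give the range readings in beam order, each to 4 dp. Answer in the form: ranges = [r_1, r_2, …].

ranges = [0.6005, 0.6697, 1.7600, 0.8400, 2.5054]

beam 1: φ=-90°, α=345°
  d=(0.9659,-0.2588)  start (8,2)  tX=0.6005 tY=1.1591  stride 1/|dx|=1.0353 1/|dy|=3.8637
    cross x-line → (9,2), t=0.6005 (wall)
  → r_1 = 0.6005
beam 2: φ=-45°, α=30°
  d=(0.8660,0.5000)  start (8,2)  tX=0.6697 tY=1.4000  stride 1/|dx|=1.1547 1/|dy|=2.0000
    cross x-line → (9,2), t=0.6697 (wall)
  → r_2 = 0.6697
beam 3: φ=0°, α=75°
  d=(0.2588,0.9659)  start (8,2)  tX=2.2409 tY=0.7247  stride 1/|dx|=3.8637 1/|dy|=1.0353
    cross y-line → (8,3), t=0.7247
    cross y-line → (8,4), t=1.7600 (wall)
  → r_3 = 1.7600
beam 4: φ=45°, α=120°
  d=(-0.5000,0.8660)  start (8,2)  tX=0.8400 tY=0.8083  stride 1/|dx|=2.0000 1/|dy|=1.1547
    cross y-line → (8,3), t=0.8083
    cross x-line → (7,3), t=0.8400 (wall)
  → r_4 = 0.8400
beam 5: φ=90°, α=165°
  d=(-0.9659,0.2588)  start (8,2)  tX=0.4348 tY=2.7046  stride 1/|dx|=1.0353 1/|dy|=3.8637
    cross x-line → (7,2), t=0.4348
    cross x-line → (6,2), t=1.4701
    cross x-line → (5,2), t=2.5054 (wall)
  → r_5 = 2.5054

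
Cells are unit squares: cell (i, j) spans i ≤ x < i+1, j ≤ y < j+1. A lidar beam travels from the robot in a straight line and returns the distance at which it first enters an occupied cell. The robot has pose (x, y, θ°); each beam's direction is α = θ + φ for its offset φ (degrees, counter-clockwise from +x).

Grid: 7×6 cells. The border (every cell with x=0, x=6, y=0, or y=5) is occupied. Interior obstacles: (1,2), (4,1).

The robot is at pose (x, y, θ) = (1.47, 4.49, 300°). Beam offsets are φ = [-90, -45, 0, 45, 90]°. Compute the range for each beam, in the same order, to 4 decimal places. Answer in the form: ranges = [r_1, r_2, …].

ranges = [0.5427, 1.5426, 4.0299, 4.6898, 1.0200]

beam 1: φ=-90°, α=210°
  direction (-0.8660, -0.5000); cell (1,4); t to first gridline: x 0.5427, y 0.9800 (then +1.1547 / +2.0000)
    (0,4) via x @ 0.5427  # hit
  → r_1 = 0.5427
beam 2: φ=-45°, α=255°
  direction (-0.2588, -0.9659); cell (1,4); t to first gridline: x 1.8159, y 0.5073 (then +3.8637 / +1.0353)
    (1,3) via y @ 0.5073
    (1,2) via y @ 1.5426  # hit
  → r_2 = 1.5426
beam 3: φ=0°, α=300°
  direction (0.5000, -0.8660); cell (1,4); t to first gridline: x 1.0600, y 0.5658 (then +2.0000 / +1.1547)
    (1,3) via y @ 0.5658
    (2,3) via x @ 1.0600
    (2,2) via y @ 1.7205
    (2,1) via y @ 2.8752
    (3,1) via x @ 3.0600
    (3,0) via y @ 4.0299  # hit
  → r_3 = 4.0299
beam 4: φ=45°, α=345°
  direction (0.9659, -0.2588); cell (1,4); t to first gridline: x 0.5487, y 1.8932 (then +1.0353 / +3.8637)
    (2,4) via x @ 0.5487
    (3,4) via x @ 1.5840
    (3,3) via y @ 1.8932
    (4,3) via x @ 2.6192
    (5,3) via x @ 3.6545
    (6,3) via x @ 4.6898  # hit
  → r_4 = 4.6898
beam 5: φ=90°, α=30°
  direction (0.8660, 0.5000); cell (1,4); t to first gridline: x 0.6120, y 1.0200 (then +1.1547 / +2.0000)
    (2,4) via x @ 0.6120
    (2,5) via y @ 1.0200  # hit
  → r_5 = 1.0200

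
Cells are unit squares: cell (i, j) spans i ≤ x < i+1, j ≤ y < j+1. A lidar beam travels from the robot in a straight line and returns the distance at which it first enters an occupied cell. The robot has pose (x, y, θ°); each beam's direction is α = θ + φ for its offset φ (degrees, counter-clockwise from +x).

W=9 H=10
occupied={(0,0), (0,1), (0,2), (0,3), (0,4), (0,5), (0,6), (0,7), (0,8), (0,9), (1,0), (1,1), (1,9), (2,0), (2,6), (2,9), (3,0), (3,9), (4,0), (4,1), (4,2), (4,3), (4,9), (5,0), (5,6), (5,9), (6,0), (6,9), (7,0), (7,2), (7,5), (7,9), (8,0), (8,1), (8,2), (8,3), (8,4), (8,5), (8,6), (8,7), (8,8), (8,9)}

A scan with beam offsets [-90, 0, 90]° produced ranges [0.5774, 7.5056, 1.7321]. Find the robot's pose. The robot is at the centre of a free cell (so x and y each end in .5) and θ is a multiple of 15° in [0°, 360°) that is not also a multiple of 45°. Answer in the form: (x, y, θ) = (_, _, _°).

(x, y, θ) = (6.5, 2.5, 120°)

Enumerate (i+0.5, j+0.5, θ) over the 48 free cells and 16 admissible headings. For each, cast all 3 beams and compare to the given ranges.
  (4.5, 5.5, 15°): beam 1 = 1.5529 ≠ 0.5774 ✗
  (3.5, 3.5, 165°): beam 1 = 5.6940 ≠ 0.5774 ✗
  (7.5, 1.5, 75°): beam 1 = 0.5176 ≠ 0.5774 ✗
  (7.5, 6.5, 105°): beam 1 = 0.5176 ≠ 0.5774 ✗
  (1.5, 8.5, 60°): beam 1 = 4.0415 ≠ 0.5774 ✗
  …
  (6.5, 2.5, 120°): r_1=0.5774, r_2=7.5056, r_3=1.7321 — all match ✓
No second candidate reproduces the full scan.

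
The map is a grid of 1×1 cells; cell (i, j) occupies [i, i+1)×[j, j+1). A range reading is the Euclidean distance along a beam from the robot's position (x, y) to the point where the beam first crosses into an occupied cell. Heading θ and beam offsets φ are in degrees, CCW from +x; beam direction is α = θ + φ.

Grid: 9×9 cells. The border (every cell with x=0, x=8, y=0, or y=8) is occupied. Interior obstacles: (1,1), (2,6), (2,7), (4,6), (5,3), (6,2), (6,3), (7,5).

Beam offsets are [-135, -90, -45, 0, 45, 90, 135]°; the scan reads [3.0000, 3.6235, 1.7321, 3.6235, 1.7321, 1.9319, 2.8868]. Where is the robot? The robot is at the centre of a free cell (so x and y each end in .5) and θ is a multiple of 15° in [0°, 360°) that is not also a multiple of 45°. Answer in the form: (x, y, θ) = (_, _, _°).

Candidates: 41 free-cell centres × 16 headings = 656 poses. Raycast each; keep the one whose scan matches to 4 dp.
  (2.5, 1.5, 210°): beam 1 = 6.7293 ≠ 3.0000 ✗
  (1.5, 6.5, 15°): beam 1 = 1.0000 ≠ 3.0000 ✗
  (4.5, 1.5, 30°): beam 1 = 0.5176 ≠ 3.0000 ✗
  (2.5, 5.5, 330°): beam 1 = 1.5529 ≠ 3.0000 ✗
  …
  (3.5, 4.5, 15°): r_1=3.0000, r_2=3.6235, r_3=1.7321, r_4=3.6235, r_5=1.7321, r_6=1.9319, r_7=2.8868 — all match ✓
Unique over the lattice → pose = (3.5, 4.5, 15°).

(x, y, θ) = (3.5, 4.5, 15°)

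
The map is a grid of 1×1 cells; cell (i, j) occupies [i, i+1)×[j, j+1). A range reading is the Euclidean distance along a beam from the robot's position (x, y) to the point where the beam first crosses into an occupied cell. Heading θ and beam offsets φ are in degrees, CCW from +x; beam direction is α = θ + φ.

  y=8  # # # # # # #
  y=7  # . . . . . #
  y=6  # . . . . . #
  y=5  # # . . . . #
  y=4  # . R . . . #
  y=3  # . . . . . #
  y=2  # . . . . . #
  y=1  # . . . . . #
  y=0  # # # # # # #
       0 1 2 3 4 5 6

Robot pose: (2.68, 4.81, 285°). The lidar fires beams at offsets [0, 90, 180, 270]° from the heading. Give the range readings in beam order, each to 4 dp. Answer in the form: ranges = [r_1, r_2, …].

beam 1: φ=0°, α=285°
  d=(0.2588,-0.9659)  start (2,4)  tX=1.2364 tY=0.8386  stride 1/|dx|=3.8637 1/|dy|=1.0353
    cross y-line → (2,3), t=0.8386
    cross x-line → (3,3), t=1.2364
    cross y-line → (3,2), t=1.8738
    cross y-line → (3,1), t=2.9091
    cross y-line → (3,0), t=3.9444 (wall)
  → r_1 = 3.9444
beam 2: φ=90°, α=15°
  d=(0.9659,0.2588)  start (2,4)  tX=0.3313 tY=0.7341  stride 1/|dx|=1.0353 1/|dy|=3.8637
    cross x-line → (3,4), t=0.3313
    cross y-line → (3,5), t=0.7341
    cross x-line → (4,5), t=1.3666
    cross x-line → (5,5), t=2.4018
    cross x-line → (6,5), t=3.4371 (wall)
  → r_2 = 3.4371
beam 3: φ=180°, α=105°
  d=(-0.2588,0.9659)  start (2,4)  tX=2.6273 tY=0.1967  stride 1/|dx|=3.8637 1/|dy|=1.0353
    cross y-line → (2,5), t=0.1967
    cross y-line → (2,6), t=1.2320
    cross y-line → (2,7), t=2.2673
    cross x-line → (1,7), t=2.6273
    cross y-line → (1,8), t=3.3025 (wall)
  → r_3 = 3.3025
beam 4: φ=270°, α=195°
  d=(-0.9659,-0.2588)  start (2,4)  tX=0.7040 tY=3.1296  stride 1/|dx|=1.0353 1/|dy|=3.8637
    cross x-line → (1,4), t=0.7040
    cross x-line → (0,4), t=1.7393 (wall)
  → r_4 = 1.7393

ranges = [3.9444, 3.4371, 3.3025, 1.7393]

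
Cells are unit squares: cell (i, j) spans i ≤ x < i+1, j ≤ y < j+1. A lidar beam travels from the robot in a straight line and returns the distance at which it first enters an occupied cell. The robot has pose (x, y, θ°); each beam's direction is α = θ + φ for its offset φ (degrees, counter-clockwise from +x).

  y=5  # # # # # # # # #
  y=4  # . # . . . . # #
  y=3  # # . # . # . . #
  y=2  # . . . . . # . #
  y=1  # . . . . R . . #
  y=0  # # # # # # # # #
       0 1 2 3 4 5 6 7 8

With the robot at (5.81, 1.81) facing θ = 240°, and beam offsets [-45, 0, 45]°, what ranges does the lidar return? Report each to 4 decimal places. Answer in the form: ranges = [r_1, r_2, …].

ranges = [3.1296, 0.9353, 0.8386]

beam 1: φ=-45°, α=195°
  direction (-0.9659, -0.2588); cell (5,1); t to first gridline: x 0.8386, y 3.1296 (then +1.0353 / +3.8637)
    (4,1) via x @ 0.8386
    (3,1) via x @ 1.8738
    (2,1) via x @ 2.9091
    (2,0) via y @ 3.1296  # hit
  → r_1 = 3.1296
beam 2: φ=0°, α=240°
  direction (-0.5000, -0.8660); cell (5,1); t to first gridline: x 1.6200, y 0.9353 (then +2.0000 / +1.1547)
    (5,0) via y @ 0.9353  # hit
  → r_2 = 0.9353
beam 3: φ=45°, α=285°
  direction (0.2588, -0.9659); cell (5,1); t to first gridline: x 0.7341, y 0.8386 (then +3.8637 / +1.0353)
    (6,1) via x @ 0.7341
    (6,0) via y @ 0.8386  # hit
  → r_3 = 0.8386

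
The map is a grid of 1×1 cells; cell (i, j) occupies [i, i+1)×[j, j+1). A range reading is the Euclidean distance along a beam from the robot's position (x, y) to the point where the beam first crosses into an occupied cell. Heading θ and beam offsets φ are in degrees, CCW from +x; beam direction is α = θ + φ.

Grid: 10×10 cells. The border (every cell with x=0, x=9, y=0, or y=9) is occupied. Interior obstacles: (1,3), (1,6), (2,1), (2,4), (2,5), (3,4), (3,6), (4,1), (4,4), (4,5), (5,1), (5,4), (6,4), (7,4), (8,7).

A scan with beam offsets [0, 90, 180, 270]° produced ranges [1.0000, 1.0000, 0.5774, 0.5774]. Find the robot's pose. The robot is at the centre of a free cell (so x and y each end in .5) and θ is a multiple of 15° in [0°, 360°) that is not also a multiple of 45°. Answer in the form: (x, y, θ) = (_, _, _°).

The pose lattice has 49·16 = 784 candidates. Test each by forward raycasting.
  (2.5, 7.5, 60°): beam 1 = 1.7321 ≠ 1.0000 ✗
  (8.5, 5.5, 15°): beam 1 = 0.5176 ≠ 1.0000 ✗
  (8.5, 5.5, 165°): beam 1 = 4.6587 ≠ 1.0000 ✗
  (6.5, 6.5, 75°): beam 1 = 2.5882 ≠ 1.0000 ✗
  …
  (1.5, 2.5, 240°): r_1=1.0000, r_2=1.0000, r_3=0.5774, r_4=0.5774 — all match ✓
Unique over the lattice → pose = (1.5, 2.5, 240°).

(x, y, θ) = (1.5, 2.5, 240°)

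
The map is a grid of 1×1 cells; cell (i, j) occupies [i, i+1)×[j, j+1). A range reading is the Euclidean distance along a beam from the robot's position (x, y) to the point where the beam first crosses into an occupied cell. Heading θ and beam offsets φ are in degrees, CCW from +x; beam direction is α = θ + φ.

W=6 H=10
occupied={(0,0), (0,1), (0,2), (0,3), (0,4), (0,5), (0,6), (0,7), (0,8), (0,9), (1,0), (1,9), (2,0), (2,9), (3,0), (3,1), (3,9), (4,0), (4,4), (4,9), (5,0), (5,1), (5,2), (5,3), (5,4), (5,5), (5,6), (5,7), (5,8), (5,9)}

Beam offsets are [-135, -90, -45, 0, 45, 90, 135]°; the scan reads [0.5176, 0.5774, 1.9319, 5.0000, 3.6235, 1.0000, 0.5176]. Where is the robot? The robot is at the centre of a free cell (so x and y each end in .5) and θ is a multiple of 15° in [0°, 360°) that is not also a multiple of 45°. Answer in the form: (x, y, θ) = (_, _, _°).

The pose lattice has 30·16 = 480 candidates. Test each by forward raycasting.
  (1.5, 2.5, 300°): beam 3 = 1.5529 ≠ 1.9319 ✗
  (2.5, 5.5, 120°): beam 1 = 1.9319 ≠ 0.5176 ✗
  (2.5, 2.5, 240°): beam 1 = 5.7956 ≠ 0.5176 ✗
  …
  (1.5, 8.5, 300°): r_1=0.5176, r_2=0.5774, r_3=1.9319, r_4=5.0000, r_5=3.6235, r_6=1.0000, r_7=0.5176 — all match ✓
Unique over the lattice → pose = (1.5, 8.5, 300°).

(x, y, θ) = (1.5, 8.5, 300°)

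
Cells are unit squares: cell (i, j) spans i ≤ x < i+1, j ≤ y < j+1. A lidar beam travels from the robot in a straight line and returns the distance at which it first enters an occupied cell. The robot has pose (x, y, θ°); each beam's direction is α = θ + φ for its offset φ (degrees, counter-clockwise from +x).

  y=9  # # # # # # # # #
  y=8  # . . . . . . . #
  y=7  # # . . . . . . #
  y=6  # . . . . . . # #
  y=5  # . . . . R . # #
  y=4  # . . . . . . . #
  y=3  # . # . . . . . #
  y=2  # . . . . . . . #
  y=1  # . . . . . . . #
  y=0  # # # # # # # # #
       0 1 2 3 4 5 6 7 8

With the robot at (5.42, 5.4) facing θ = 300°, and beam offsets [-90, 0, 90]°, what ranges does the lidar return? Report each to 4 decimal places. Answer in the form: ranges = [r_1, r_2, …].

beam 1: φ=-90°, α=210°
  cosα=-0.8660 sinα=-0.5000 | (5,5) | tMaxX 0.4850 tMaxY 0.8000 | tΔX 1.1547 tΔY 2.0000
    t=0.4850 [x] (4,5)
    t=0.8000 [y] (4,4)
    t=1.6397 [x] (3,4)
    t=2.7944 [x] (2,4)
    t=2.8000 [y] (2,3) — stop
  → r_1 = 2.8000
beam 2: φ=0°, α=300°
  cosα=0.5000 sinα=-0.8660 | (5,5) | tMaxX 1.1600 tMaxY 0.4619 | tΔX 2.0000 tΔY 1.1547
    t=0.4619 [y] (5,4)
    t=1.1600 [x] (6,4)
    t=1.6166 [y] (6,3)
    t=2.7713 [y] (6,2)
    t=3.1600 [x] (7,2)
    t=3.9260 [y] (7,1)
    t=5.0807 [y] (7,0) — stop
  → r_2 = 5.0807
beam 3: φ=90°, α=30°
  cosα=0.8660 sinα=0.5000 | (5,5) | tMaxX 0.6697 tMaxY 1.2000 | tΔX 1.1547 tΔY 2.0000
    t=0.6697 [x] (6,5)
    t=1.2000 [y] (6,6)
    t=1.8244 [x] (7,6) — stop
  → r_3 = 1.8244

ranges = [2.8000, 5.0807, 1.8244]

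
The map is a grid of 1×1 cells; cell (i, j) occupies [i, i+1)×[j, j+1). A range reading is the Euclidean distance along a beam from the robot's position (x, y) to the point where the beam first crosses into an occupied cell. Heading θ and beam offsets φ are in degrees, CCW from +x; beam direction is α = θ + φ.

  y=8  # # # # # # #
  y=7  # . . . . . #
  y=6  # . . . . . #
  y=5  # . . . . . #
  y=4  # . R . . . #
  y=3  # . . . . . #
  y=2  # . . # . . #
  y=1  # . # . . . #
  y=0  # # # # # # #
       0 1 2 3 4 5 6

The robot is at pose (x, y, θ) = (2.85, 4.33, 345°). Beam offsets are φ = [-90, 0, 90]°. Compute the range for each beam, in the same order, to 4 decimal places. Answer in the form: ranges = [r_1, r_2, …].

beam 1: φ=-90°, α=255°
  direction (-0.2588, -0.9659); cell (2,4); t to first gridline: x 3.2841, y 0.3416 (then +3.8637 / +1.0353)
    (2,3) via y @ 0.3416
    (2,2) via y @ 1.3769
    (2,1) via y @ 2.4122  # hit
  → r_1 = 2.4122
beam 2: φ=0°, α=345°
  direction (0.9659, -0.2588); cell (2,4); t to first gridline: x 0.1553, y 1.2750 (then +1.0353 / +3.8637)
    (3,4) via x @ 0.1553
    (4,4) via x @ 1.1906
    (4,3) via y @ 1.2750
    (5,3) via x @ 2.2258
    (6,3) via x @ 3.2611  # hit
  → r_2 = 3.2611
beam 3: φ=90°, α=75°
  direction (0.2588, 0.9659); cell (2,4); t to first gridline: x 0.5796, y 0.6936 (then +3.8637 / +1.0353)
    (3,4) via x @ 0.5796
    (3,5) via y @ 0.6936
    (3,6) via y @ 1.7289
    (3,7) via y @ 2.7642
    (3,8) via y @ 3.7995  # hit
  → r_3 = 3.7995

ranges = [2.4122, 3.2611, 3.7995]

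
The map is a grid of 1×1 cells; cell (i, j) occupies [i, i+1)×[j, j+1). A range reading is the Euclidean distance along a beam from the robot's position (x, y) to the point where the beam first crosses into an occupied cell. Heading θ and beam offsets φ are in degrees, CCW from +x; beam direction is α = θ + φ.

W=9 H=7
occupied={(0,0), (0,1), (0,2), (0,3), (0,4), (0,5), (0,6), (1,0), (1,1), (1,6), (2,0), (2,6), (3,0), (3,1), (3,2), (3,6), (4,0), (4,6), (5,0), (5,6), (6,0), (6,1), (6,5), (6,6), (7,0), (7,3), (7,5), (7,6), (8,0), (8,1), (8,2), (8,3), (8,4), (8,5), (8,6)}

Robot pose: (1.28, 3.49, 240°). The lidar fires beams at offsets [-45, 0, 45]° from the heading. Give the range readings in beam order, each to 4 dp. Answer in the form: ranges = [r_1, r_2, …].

ranges = [0.2899, 0.5600, 1.5426]

beam 1: φ=-45°, α=195°
  direction (-0.9659, -0.2588); cell (1,3); t to first gridline: x 0.2899, y 1.8932 (then +1.0353 / +3.8637)
    (0,3) via x @ 0.2899  # hit
  → r_1 = 0.2899
beam 2: φ=0°, α=240°
  direction (-0.5000, -0.8660); cell (1,3); t to first gridline: x 0.5600, y 0.5658 (then +2.0000 / +1.1547)
    (0,3) via x @ 0.5600  # hit
  → r_2 = 0.5600
beam 3: φ=45°, α=285°
  direction (0.2588, -0.9659); cell (1,3); t to first gridline: x 2.7819, y 0.5073 (then +3.8637 / +1.0353)
    (1,2) via y @ 0.5073
    (1,1) via y @ 1.5426  # hit
  → r_3 = 1.5426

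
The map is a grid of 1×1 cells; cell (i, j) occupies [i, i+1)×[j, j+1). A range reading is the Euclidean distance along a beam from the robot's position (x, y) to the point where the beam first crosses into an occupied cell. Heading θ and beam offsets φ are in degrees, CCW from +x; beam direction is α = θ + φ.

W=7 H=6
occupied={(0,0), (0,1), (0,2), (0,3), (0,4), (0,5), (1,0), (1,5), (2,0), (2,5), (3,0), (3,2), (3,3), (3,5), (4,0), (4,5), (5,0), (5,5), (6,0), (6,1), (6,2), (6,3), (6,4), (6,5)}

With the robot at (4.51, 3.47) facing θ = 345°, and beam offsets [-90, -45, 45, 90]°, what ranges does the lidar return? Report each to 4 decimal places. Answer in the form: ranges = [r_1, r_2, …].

beam 1: φ=-90°, α=255°
  cosα=-0.2588 sinα=-0.9659 | (4,3) | tMaxX 1.9705 tMaxY 0.4866 | tΔX 3.8637 tΔY 1.0353
    t=0.4866 [y] (4,2)
    t=1.5219 [y] (4,1)
    t=1.9705 [x] (3,1)
    t=2.5571 [y] (3,0) — stop
  → r_1 = 2.5571
beam 2: φ=-45°, α=300°
  cosα=0.5000 sinα=-0.8660 | (4,3) | tMaxX 0.9800 tMaxY 0.5427 | tΔX 2.0000 tΔY 1.1547
    t=0.5427 [y] (4,2)
    t=0.9800 [x] (5,2)
    t=1.6974 [y] (5,1)
    t=2.8521 [y] (5,0) — stop
  → r_2 = 2.8521
beam 3: φ=45°, α=30°
  cosα=0.8660 sinα=0.5000 | (4,3) | tMaxX 0.5658 tMaxY 1.0600 | tΔX 1.1547 tΔY 2.0000
    t=0.5658 [x] (5,3)
    t=1.0600 [y] (5,4)
    t=1.7205 [x] (6,4) — stop
  → r_3 = 1.7205
beam 4: φ=90°, α=75°
  cosα=0.2588 sinα=0.9659 | (4,3) | tMaxX 1.8932 tMaxY 0.5487 | tΔX 3.8637 tΔY 1.0353
    t=0.5487 [y] (4,4)
    t=1.5840 [y] (4,5) — stop
  → r_4 = 1.5840

ranges = [2.5571, 2.8521, 1.7205, 1.5840]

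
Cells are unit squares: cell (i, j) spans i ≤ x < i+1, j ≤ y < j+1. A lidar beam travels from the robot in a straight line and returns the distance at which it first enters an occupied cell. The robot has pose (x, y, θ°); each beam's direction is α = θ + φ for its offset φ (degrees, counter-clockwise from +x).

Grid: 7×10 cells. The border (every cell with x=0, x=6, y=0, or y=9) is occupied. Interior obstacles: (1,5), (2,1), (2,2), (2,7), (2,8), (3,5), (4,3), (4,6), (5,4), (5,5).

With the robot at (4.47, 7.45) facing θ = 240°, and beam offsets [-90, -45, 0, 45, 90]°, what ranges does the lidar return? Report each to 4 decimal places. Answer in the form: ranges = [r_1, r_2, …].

beam 1: φ=-90°, α=150°
  dir = (cos 150°, sin 150°) = (-0.8660, 0.5000); from cell (4,7)
  next x-line at t=0.5427, next y-line at t=1.1000; Δt_x=1.1547, Δt_y=2.0000
    x: enter (3,7) at t=0.5427
    y: enter (3,8) at t=1.1000
    x: enter (2,8) at t=1.6974 ← occupied
  → r_1 = 1.6974
beam 2: φ=-45°, α=195°
  dir = (cos 195°, sin 195°) = (-0.9659, -0.2588); from cell (4,7)
  next x-line at t=0.4866, next y-line at t=1.7387; Δt_x=1.0353, Δt_y=3.8637
    x: enter (3,7) at t=0.4866
    x: enter (2,7) at t=1.5219 ← occupied
  → r_2 = 1.5219
beam 3: φ=0°, α=240°
  dir = (cos 240°, sin 240°) = (-0.5000, -0.8660); from cell (4,7)
  next x-line at t=0.9400, next y-line at t=0.5196; Δt_x=2.0000, Δt_y=1.1547
    y: enter (4,6) at t=0.5196 ← occupied
  → r_3 = 0.5196
beam 4: φ=45°, α=285°
  dir = (cos 285°, sin 285°) = (0.2588, -0.9659); from cell (4,7)
  next x-line at t=2.0478, next y-line at t=0.4659; Δt_x=3.8637, Δt_y=1.0353
    y: enter (4,6) at t=0.4659 ← occupied
  → r_4 = 0.4659
beam 5: φ=90°, α=330°
  dir = (cos 330°, sin 330°) = (0.8660, -0.5000); from cell (4,7)
  next x-line at t=0.6120, next y-line at t=0.9000; Δt_x=1.1547, Δt_y=2.0000
    x: enter (5,7) at t=0.6120
    y: enter (5,6) at t=0.9000
    x: enter (6,6) at t=1.7667 ← occupied
  → r_5 = 1.7667

ranges = [1.6974, 1.5219, 0.5196, 0.4659, 1.7667]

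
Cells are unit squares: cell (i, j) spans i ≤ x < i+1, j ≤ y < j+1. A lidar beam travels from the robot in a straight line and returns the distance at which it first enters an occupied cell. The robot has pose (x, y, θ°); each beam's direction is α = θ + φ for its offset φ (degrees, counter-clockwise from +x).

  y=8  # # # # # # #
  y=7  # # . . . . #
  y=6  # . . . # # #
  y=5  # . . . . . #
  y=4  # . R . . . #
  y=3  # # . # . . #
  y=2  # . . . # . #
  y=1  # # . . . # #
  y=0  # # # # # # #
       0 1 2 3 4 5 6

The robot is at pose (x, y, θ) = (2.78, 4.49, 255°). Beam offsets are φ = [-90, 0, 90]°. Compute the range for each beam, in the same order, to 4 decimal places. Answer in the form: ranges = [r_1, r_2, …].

beam 1: φ=-90°, α=165°
  cosα=-0.9659 sinα=0.2588 | (2,4) | tMaxX 0.8075 tMaxY 1.9705 | tΔX 1.0353 tΔY 3.8637
    t=0.8075 [x] (1,4)
    t=1.8428 [x] (0,4) — stop
  → r_1 = 1.8428
beam 2: φ=0°, α=255°
  cosα=-0.2588 sinα=-0.9659 | (2,4) | tMaxX 3.0137 tMaxY 0.5073 | tΔX 3.8637 tΔY 1.0353
    t=0.5073 [y] (2,3)
    t=1.5426 [y] (2,2)
    t=2.5778 [y] (2,1)
    t=3.0137 [x] (1,1) — stop
  → r_2 = 3.0137
beam 3: φ=90°, α=345°
  cosα=0.9659 sinα=-0.2588 | (2,4) | tMaxX 0.2278 tMaxY 1.8932 | tΔX 1.0353 tΔY 3.8637
    t=0.2278 [x] (3,4)
    t=1.2630 [x] (4,4)
    t=1.8932 [y] (4,3)
    t=2.2983 [x] (5,3)
    t=3.3336 [x] (6,3) — stop
  → r_3 = 3.3336

ranges = [1.8428, 3.0137, 3.3336]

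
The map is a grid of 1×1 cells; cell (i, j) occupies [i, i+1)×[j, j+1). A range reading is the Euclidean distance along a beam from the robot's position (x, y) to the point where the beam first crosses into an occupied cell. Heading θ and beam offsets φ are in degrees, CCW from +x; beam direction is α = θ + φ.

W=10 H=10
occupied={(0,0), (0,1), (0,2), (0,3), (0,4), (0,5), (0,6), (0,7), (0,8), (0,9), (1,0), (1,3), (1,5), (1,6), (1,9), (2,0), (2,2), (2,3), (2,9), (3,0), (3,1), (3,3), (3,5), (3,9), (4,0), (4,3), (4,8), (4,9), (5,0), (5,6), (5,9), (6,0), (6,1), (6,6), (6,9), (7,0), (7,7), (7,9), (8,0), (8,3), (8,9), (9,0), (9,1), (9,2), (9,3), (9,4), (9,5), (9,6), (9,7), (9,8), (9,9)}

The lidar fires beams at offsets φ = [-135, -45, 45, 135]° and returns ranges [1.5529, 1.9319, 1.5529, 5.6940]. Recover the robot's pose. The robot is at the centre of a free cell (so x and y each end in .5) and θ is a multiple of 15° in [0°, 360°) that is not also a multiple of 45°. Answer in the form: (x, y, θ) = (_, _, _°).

(x, y, θ) = (3.5, 7.5, 240°)

Enumerate (i+0.5, j+0.5, θ) over the 49 free cells and 16 admissible headings. For each, cast all 4 beams and compare to the given ranges.
  (4.5, 7.5, 165°): beam 1 = 3.0000 ≠ 1.5529 ✗
  (6.5, 3.5, 330°): beam 2 = 1.5529 ≠ 1.9319 ✗
  (2.5, 6.5, 285°): beam 1 = 0.5774 ≠ 1.5529 ✗
  (5.5, 7.5, 330°): beam 1 = 3.6235 ≠ 1.5529 ✗
  (5.5, 4.5, 60°): beam 1 = 2.5882 ≠ 1.5529 ✗
  …
  (3.5, 7.5, 240°): r_1=1.5529, r_2=1.9319, r_3=1.5529, r_4=5.6940 — all match ✓
No second candidate reproduces the full scan.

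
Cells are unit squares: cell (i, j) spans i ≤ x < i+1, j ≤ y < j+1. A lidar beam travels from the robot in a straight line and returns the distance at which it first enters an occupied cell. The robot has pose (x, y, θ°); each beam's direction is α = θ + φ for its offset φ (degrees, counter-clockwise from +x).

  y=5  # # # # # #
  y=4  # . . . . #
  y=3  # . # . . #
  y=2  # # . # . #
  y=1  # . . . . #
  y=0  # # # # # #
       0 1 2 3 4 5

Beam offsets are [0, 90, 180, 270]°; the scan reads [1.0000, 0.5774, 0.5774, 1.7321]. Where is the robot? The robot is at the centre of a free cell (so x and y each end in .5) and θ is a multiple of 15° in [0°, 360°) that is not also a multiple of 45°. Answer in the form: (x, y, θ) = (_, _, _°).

(x, y, θ) = (4.5, 4.5, 300°)

Candidates: 13 free-cell centres × 16 headings = 208 poses. Raycast each; keep the one whose scan matches to 4 dp.
  (2.5, 1.5, 345°): beam 1 = 1.9319 ≠ 1.0000 ✗
  (1.5, 1.5, 285°): beam 1 = 0.5176 ≠ 1.0000 ✗
  (2.5, 4.5, 120°): beam 1 = 0.5774 ≠ 1.0000 ✗
  (4.5, 2.5, 210°): beam 1 = 0.5774 ≠ 1.0000 ✗
  (3.5, 3.5, 150°): beam 1 = 0.5774 ≠ 1.0000 ✗
  …
  (4.5, 4.5, 300°): r_1=1.0000, r_2=0.5774, r_3=0.5774, r_4=1.7321 — all match ✓
Unique over the lattice → pose = (4.5, 4.5, 300°).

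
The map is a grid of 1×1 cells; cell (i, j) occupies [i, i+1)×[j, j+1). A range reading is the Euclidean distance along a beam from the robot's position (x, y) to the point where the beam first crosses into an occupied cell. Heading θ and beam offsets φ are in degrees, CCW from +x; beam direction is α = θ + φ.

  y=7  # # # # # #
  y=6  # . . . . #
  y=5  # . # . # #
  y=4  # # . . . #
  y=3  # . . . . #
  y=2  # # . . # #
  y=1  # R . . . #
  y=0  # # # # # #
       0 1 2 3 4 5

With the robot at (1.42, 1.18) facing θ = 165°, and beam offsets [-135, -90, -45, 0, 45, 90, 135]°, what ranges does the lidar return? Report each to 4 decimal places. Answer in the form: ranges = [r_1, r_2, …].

beam 1: φ=-135°, α=30°
  cosα=0.8660 sinα=0.5000 | (1,1) | tMaxX 0.6697 tMaxY 1.6400 | tΔX 1.1547 tΔY 2.0000
    t=0.6697 [x] (2,1)
    t=1.6400 [y] (2,2)
    t=1.8244 [x] (3,2)
    t=2.9791 [x] (4,2) — stop
  → r_1 = 2.9791
beam 2: φ=-90°, α=75°
  cosα=0.2588 sinα=0.9659 | (1,1) | tMaxX 2.2409 tMaxY 0.8489 | tΔX 3.8637 tΔY 1.0353
    t=0.8489 [y] (1,2) — stop
  → r_2 = 0.8489
beam 3: φ=-45°, α=120°
  cosα=-0.5000 sinα=0.8660 | (1,1) | tMaxX 0.8400 tMaxY 0.9469 | tΔX 2.0000 tΔY 1.1547
    t=0.8400 [x] (0,1) — stop
  → r_3 = 0.8400
beam 4: φ=0°, α=165°
  cosα=-0.9659 sinα=0.2588 | (1,1) | tMaxX 0.4348 tMaxY 3.1682 | tΔX 1.0353 tΔY 3.8637
    t=0.4348 [x] (0,1) — stop
  → r_4 = 0.4348
beam 5: φ=45°, α=210°
  cosα=-0.8660 sinα=-0.5000 | (1,1) | tMaxX 0.4850 tMaxY 0.3600 | tΔX 1.1547 tΔY 2.0000
    t=0.3600 [y] (1,0) — stop
  → r_5 = 0.3600
beam 6: φ=90°, α=255°
  cosα=-0.2588 sinα=-0.9659 | (1,1) | tMaxX 1.6228 tMaxY 0.1863 | tΔX 3.8637 tΔY 1.0353
    t=0.1863 [y] (1,0) — stop
  → r_6 = 0.1863
beam 7: φ=135°, α=300°
  cosα=0.5000 sinα=-0.8660 | (1,1) | tMaxX 1.1600 tMaxY 0.2078 | tΔX 2.0000 tΔY 1.1547
    t=0.2078 [y] (1,0) — stop
  → r_7 = 0.2078

ranges = [2.9791, 0.8489, 0.8400, 0.4348, 0.3600, 0.1863, 0.2078]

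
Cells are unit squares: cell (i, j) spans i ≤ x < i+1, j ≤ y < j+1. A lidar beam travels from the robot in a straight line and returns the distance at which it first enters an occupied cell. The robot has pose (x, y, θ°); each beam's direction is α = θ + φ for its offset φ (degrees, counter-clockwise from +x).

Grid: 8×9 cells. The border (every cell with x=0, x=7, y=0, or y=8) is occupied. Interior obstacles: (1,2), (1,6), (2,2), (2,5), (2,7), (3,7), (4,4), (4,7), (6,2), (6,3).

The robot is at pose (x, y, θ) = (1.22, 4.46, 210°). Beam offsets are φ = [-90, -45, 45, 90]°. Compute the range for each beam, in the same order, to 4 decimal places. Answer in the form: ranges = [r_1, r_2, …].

ranges = [0.4400, 0.2278, 0.8500, 1.6859]

beam 1: φ=-90°, α=120°
  d=(-0.5000,0.8660)  start (1,4)  tX=0.4400 tY=0.6235  stride 1/|dx|=2.0000 1/|dy|=1.1547
    cross x-line → (0,4), t=0.4400 (wall)
  → r_1 = 0.4400
beam 2: φ=-45°, α=165°
  d=(-0.9659,0.2588)  start (1,4)  tX=0.2278 tY=2.0864  stride 1/|dx|=1.0353 1/|dy|=3.8637
    cross x-line → (0,4), t=0.2278 (wall)
  → r_2 = 0.2278
beam 3: φ=45°, α=255°
  d=(-0.2588,-0.9659)  start (1,4)  tX=0.8500 tY=0.4762  stride 1/|dx|=3.8637 1/|dy|=1.0353
    cross y-line → (1,3), t=0.4762
    cross x-line → (0,3), t=0.8500 (wall)
  → r_3 = 0.8500
beam 4: φ=90°, α=300°
  d=(0.5000,-0.8660)  start (1,4)  tX=1.5600 tY=0.5312  stride 1/|dx|=2.0000 1/|dy|=1.1547
    cross y-line → (1,3), t=0.5312
    cross x-line → (2,3), t=1.5600
    cross y-line → (2,2), t=1.6859 (wall)
  → r_4 = 1.6859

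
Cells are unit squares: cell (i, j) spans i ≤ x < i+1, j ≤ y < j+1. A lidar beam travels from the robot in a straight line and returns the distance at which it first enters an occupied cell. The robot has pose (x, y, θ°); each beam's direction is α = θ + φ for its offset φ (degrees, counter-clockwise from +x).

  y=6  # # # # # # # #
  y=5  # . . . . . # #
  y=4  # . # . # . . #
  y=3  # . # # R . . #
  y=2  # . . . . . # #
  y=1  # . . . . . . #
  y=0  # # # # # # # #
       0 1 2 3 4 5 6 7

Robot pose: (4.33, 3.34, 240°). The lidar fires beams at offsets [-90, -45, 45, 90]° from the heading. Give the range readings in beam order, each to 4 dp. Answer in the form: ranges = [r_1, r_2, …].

ranges = [0.3811, 0.3416, 2.4225, 1.9283]

beam 1: φ=-90°, α=150°
  cosα=-0.8660 sinα=0.5000 | (4,3) | tMaxX 0.3811 tMaxY 1.3200 | tΔX 1.1547 tΔY 2.0000
    t=0.3811 [x] (3,3) — stop
  → r_1 = 0.3811
beam 2: φ=-45°, α=195°
  cosα=-0.9659 sinα=-0.2588 | (4,3) | tMaxX 0.3416 tMaxY 1.3137 | tΔX 1.0353 tΔY 3.8637
    t=0.3416 [x] (3,3) — stop
  → r_2 = 0.3416
beam 3: φ=45°, α=285°
  cosα=0.2588 sinα=-0.9659 | (4,3) | tMaxX 2.5887 tMaxY 0.3520 | tΔX 3.8637 tΔY 1.0353
    t=0.3520 [y] (4,2)
    t=1.3873 [y] (4,1)
    t=2.4225 [y] (4,0) — stop
  → r_3 = 2.4225
beam 4: φ=90°, α=330°
  cosα=0.8660 sinα=-0.5000 | (4,3) | tMaxX 0.7736 tMaxY 0.6800 | tΔX 1.1547 tΔY 2.0000
    t=0.6800 [y] (4,2)
    t=0.7736 [x] (5,2)
    t=1.9283 [x] (6,2) — stop
  → r_4 = 1.9283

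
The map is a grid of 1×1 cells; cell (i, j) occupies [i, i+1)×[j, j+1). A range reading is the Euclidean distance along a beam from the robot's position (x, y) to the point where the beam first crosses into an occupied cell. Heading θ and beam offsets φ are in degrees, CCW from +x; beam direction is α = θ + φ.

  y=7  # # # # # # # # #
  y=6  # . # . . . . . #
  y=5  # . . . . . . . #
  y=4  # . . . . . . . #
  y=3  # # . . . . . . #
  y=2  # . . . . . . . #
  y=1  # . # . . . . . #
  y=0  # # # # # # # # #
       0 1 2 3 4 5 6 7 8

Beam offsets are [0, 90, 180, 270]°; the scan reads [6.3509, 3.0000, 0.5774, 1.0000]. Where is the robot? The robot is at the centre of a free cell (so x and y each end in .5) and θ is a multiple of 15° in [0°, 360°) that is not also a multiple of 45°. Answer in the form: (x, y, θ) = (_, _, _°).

(x, y, θ) = (4.5, 1.5, 60°)

The pose lattice has 39·16 = 624 candidates. Test each by forward raycasting.
  (3.5, 6.5, 75°): beam 1 = 0.5176 ≠ 6.3509 ✗
  (6.5, 4.5, 150°): beam 1 = 4.0415 ≠ 6.3509 ✗
  (6.5, 6.5, 105°): beam 1 = 0.5176 ≠ 6.3509 ✗
  (4.5, 3.5, 195°): beam 1 = 3.6235 ≠ 6.3509 ✗
  (1.5, 1.5, 240°): beam 1 = 0.5774 ≠ 6.3509 ✗
  …
  (4.5, 1.5, 60°): r_1=6.3509, r_2=3.0000, r_3=0.5774, r_4=1.0000 — all match ✓
Only this pose fits every beam.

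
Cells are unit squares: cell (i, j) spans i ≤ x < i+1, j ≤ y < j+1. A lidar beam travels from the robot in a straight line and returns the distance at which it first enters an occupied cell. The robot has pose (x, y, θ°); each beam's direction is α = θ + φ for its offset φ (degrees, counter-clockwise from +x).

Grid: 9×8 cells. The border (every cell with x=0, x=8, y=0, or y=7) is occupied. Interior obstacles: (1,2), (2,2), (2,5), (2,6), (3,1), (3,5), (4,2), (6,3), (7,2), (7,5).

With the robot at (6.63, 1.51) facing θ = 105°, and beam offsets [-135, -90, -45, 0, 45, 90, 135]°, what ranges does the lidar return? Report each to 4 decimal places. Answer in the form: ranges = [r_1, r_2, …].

ranges = [1.0200, 1.4183, 0.7400, 1.5426, 1.8822, 1.9705, 0.5889]

beam 1: φ=-135°, α=330°
  direction (0.8660, -0.5000); cell (6,1); t to first gridline: x 0.4272, y 1.0200 (then +1.1547 / +2.0000)
    (7,1) via x @ 0.4272
    (7,0) via y @ 1.0200  # hit
  → r_1 = 1.0200
beam 2: φ=-90°, α=15°
  direction (0.9659, 0.2588); cell (6,1); t to first gridline: x 0.3831, y 1.8932 (then +1.0353 / +3.8637)
    (7,1) via x @ 0.3831
    (8,1) via x @ 1.4183  # hit
  → r_2 = 1.4183
beam 3: φ=-45°, α=60°
  direction (0.5000, 0.8660); cell (6,1); t to first gridline: x 0.7400, y 0.5658 (then +2.0000 / +1.1547)
    (6,2) via y @ 0.5658
    (7,2) via x @ 0.7400  # hit
  → r_3 = 0.7400
beam 4: φ=0°, α=105°
  direction (-0.2588, 0.9659); cell (6,1); t to first gridline: x 2.4341, y 0.5073 (then +3.8637 / +1.0353)
    (6,2) via y @ 0.5073
    (6,3) via y @ 1.5426  # hit
  → r_4 = 1.5426
beam 5: φ=45°, α=150°
  direction (-0.8660, 0.5000); cell (6,1); t to first gridline: x 0.7275, y 0.9800 (then +1.1547 / +2.0000)
    (5,1) via x @ 0.7275
    (5,2) via y @ 0.9800
    (4,2) via x @ 1.8822  # hit
  → r_5 = 1.8822
beam 6: φ=90°, α=195°
  direction (-0.9659, -0.2588); cell (6,1); t to first gridline: x 0.6522, y 1.9705 (then +1.0353 / +3.8637)
    (5,1) via x @ 0.6522
    (4,1) via x @ 1.6875
    (4,0) via y @ 1.9705  # hit
  → r_6 = 1.9705
beam 7: φ=135°, α=240°
  direction (-0.5000, -0.8660); cell (6,1); t to first gridline: x 1.2600, y 0.5889 (then +2.0000 / +1.1547)
    (6,0) via y @ 0.5889  # hit
  → r_7 = 0.5889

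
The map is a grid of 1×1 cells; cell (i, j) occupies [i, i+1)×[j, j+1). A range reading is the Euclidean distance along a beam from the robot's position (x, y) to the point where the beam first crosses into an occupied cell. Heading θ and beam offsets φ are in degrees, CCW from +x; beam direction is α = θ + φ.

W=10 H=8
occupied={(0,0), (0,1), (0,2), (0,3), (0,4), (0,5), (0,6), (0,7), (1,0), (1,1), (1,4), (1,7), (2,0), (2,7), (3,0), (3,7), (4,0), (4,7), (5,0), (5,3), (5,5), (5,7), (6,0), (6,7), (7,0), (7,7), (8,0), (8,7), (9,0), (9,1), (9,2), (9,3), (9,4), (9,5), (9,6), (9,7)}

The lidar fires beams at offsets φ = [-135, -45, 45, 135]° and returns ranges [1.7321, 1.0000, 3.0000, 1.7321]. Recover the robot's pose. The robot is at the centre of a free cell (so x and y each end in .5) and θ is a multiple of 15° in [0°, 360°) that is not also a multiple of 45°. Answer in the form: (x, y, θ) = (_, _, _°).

(x, y, θ) = (2.5, 5.5, 285°)

The pose lattice has 44·16 = 704 candidates. Test each by forward raycasting.
  (2.5, 2.5, 120°): beam 1 = 5.7956 ≠ 1.7321 ✗
  (2.5, 4.5, 255°): beam 1 = 2.8868 ≠ 1.7321 ✗
  (5.5, 4.5, 105°): beam 1 = 4.0415 ≠ 1.7321 ✗
  (5.5, 1.5, 285°): beam 1 = 5.0000 ≠ 1.7321 ✗
  …
  (2.5, 5.5, 285°): r_1=1.7321, r_2=1.0000, r_3=3.0000, r_4=1.7321 — all match ✓
Unique over the lattice → pose = (2.5, 5.5, 285°).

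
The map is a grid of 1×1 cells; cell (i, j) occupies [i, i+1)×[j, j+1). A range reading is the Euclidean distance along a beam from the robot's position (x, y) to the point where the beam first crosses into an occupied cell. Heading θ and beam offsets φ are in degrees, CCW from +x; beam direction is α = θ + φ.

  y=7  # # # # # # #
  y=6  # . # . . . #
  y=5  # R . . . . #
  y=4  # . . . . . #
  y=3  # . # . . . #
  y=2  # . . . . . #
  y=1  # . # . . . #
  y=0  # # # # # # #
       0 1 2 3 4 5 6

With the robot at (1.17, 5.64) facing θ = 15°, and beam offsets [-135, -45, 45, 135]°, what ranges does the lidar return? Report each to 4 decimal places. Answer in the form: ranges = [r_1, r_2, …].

beam 1: φ=-135°, α=240°
  cosα=-0.5000 sinα=-0.8660 | (1,5) | tMaxX 0.3400 tMaxY 0.7390 | tΔX 2.0000 tΔY 1.1547
    t=0.3400 [x] (0,5) — stop
  → r_1 = 0.3400
beam 2: φ=-45°, α=330°
  cosα=0.8660 sinα=-0.5000 | (1,5) | tMaxX 0.9584 tMaxY 1.2800 | tΔX 1.1547 tΔY 2.0000
    t=0.9584 [x] (2,5)
    t=1.2800 [y] (2,4)
    t=2.1131 [x] (3,4)
    t=3.2678 [x] (4,4)
    t=3.2800 [y] (4,3)
    t=4.4225 [x] (5,3)
    t=5.2800 [y] (5,2)
    t=5.5772 [x] (6,2) — stop
  → r_2 = 5.5772
beam 3: φ=45°, α=60°
  cosα=0.5000 sinα=0.8660 | (1,5) | tMaxX 1.6600 tMaxY 0.4157 | tΔX 2.0000 tΔY 1.1547
    t=0.4157 [y] (1,6)
    t=1.5704 [y] (1,7) — stop
  → r_3 = 1.5704
beam 4: φ=135°, α=150°
  cosα=-0.8660 sinα=0.5000 | (1,5) | tMaxX 0.1963 tMaxY 0.7200 | tΔX 1.1547 tΔY 2.0000
    t=0.1963 [x] (0,5) — stop
  → r_4 = 0.1963

ranges = [0.3400, 5.5772, 1.5704, 0.1963]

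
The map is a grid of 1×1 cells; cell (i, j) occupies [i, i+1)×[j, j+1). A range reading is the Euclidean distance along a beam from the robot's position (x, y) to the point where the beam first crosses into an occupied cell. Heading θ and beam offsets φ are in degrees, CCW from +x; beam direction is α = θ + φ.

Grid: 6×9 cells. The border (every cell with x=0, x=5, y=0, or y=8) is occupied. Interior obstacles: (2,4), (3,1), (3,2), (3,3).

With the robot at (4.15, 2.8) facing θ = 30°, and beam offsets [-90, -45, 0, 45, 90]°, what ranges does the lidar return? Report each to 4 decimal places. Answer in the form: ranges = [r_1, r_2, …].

beam 1: φ=-90°, α=300°
  direction (0.5000, -0.8660); cell (4,2); t to first gridline: x 1.7000, y 0.9238 (then +2.0000 / +1.1547)
    (4,1) via y @ 0.9238
    (5,1) via x @ 1.7000  # hit
  → r_1 = 1.7000
beam 2: φ=-45°, α=345°
  direction (0.9659, -0.2588); cell (4,2); t to first gridline: x 0.8800, y 3.0910 (then +1.0353 / +3.8637)
    (5,2) via x @ 0.8800  # hit
  → r_2 = 0.8800
beam 3: φ=0°, α=30°
  direction (0.8660, 0.5000); cell (4,2); t to first gridline: x 0.9815, y 0.4000 (then +1.1547 / +2.0000)
    (4,3) via y @ 0.4000
    (5,3) via x @ 0.9815  # hit
  → r_3 = 0.9815
beam 4: φ=45°, α=75°
  direction (0.2588, 0.9659); cell (4,2); t to first gridline: x 3.2841, y 0.2071 (then +3.8637 / +1.0353)
    (4,3) via y @ 0.2071
    (4,4) via y @ 1.2423
    (4,5) via y @ 2.2776
    (5,5) via x @ 3.2841  # hit
  → r_4 = 3.2841
beam 5: φ=90°, α=120°
  direction (-0.5000, 0.8660); cell (4,2); t to first gridline: x 0.3000, y 0.2309 (then +2.0000 / +1.1547)
    (4,3) via y @ 0.2309
    (3,3) via x @ 0.3000  # hit
  → r_5 = 0.3000

ranges = [1.7000, 0.8800, 0.9815, 3.2841, 0.3000]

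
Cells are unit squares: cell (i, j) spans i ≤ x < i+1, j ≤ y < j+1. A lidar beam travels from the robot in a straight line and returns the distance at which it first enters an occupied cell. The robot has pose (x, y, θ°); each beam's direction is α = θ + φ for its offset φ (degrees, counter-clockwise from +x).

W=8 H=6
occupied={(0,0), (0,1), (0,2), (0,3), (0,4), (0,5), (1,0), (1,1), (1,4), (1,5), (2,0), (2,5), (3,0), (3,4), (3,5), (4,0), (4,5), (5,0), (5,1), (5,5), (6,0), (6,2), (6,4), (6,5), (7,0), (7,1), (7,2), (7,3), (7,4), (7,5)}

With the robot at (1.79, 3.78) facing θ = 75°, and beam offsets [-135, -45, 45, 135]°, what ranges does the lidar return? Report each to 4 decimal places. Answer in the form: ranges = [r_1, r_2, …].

beam 1: φ=-135°, α=300°
  direction (0.5000, -0.8660); cell (1,3); t to first gridline: x 0.4200, y 0.9007 (then +2.0000 / +1.1547)
    (2,3) via x @ 0.4200
    (2,2) via y @ 0.9007
    (2,1) via y @ 2.0554
    (3,1) via x @ 2.4200
    (3,0) via y @ 3.2101  # hit
  → r_1 = 3.2101
beam 2: φ=-45°, α=30°
  direction (0.8660, 0.5000); cell (1,3); t to first gridline: x 0.2425, y 0.4400 (then +1.1547 / +2.0000)
    (2,3) via x @ 0.2425
    (2,4) via y @ 0.4400
    (3,4) via x @ 1.3972  # hit
  → r_2 = 1.3972
beam 3: φ=45°, α=120°
  direction (-0.5000, 0.8660); cell (1,3); t to first gridline: x 1.5800, y 0.2540 (then +2.0000 / +1.1547)
    (1,4) via y @ 0.2540  # hit
  → r_3 = 0.2540
beam 4: φ=135°, α=210°
  direction (-0.8660, -0.5000); cell (1,3); t to first gridline: x 0.9122, y 1.5600 (then +1.1547 / +2.0000)
    (0,3) via x @ 0.9122  # hit
  → r_4 = 0.9122

ranges = [3.2101, 1.3972, 0.2540, 0.9122]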